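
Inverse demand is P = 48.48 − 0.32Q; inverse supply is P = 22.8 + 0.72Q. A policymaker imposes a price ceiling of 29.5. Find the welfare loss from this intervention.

123.11

Competitive equilibrium: 48.48 − 0.32Q = 22.8 + 0.72Q → Q* = 24.6923, P* = 40.5785.
At the ceiling P = 29.5, quantity supplied = (29.5 − 22.8)/0.72 = 9.3056.
Willingness to pay at Q' = 9.3056: 48.48 − 0.32·9.3056 = 45.5022.
ΔQ = 24.6923 − 9.3056 = 15.3867; wedge = 45.5022 − 29.5 = 16.0022.
DWL = ½ × 15.3867 × 16.0022 = 123.11.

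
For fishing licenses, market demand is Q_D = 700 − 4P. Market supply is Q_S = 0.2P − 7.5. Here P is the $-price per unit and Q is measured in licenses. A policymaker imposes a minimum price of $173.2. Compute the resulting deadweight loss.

$946.68

In inverse form: demand P = 175 − 0.25Q, supply P = 37.5 + 5Q.
Competitive equilibrium: 175 − 0.25Q = 37.5 + 5Q → Q* = 26.1905, P* = 168.4524.
At the floor P = 173.2, quantity demanded = (175 − 173.2)/0.25 = 7.2.
Sellers' marginal cost at Q' = 7.2: 37.5 + 5·7.2 = 73.5.
ΔQ = 26.1905 − 7.2 = 18.9905; wedge = 173.2 − 73.5 = 99.7.
Welfare loss = ½ × 18.9905 × 99.7 = $946.68.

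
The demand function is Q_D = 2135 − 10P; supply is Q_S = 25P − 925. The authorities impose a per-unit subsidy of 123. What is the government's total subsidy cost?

263132.14

In inverse form: demand P = 213.5 − 0.1Q, supply P = 37 + 0.04Q.
Competitive equilibrium: 213.5 − 0.1Q = 37 + 0.04Q → Q* = 1260.7143, P* = 87.4286.
The subsidy lowers effective supply by 123: P = 0.04Q − 86.
New quantity: 213.5 − 0.1Q = 0.04Q − 86 → Q' = 2139.2857.
Total subsidy cost = 123 × 2139.2857 = 263132.14.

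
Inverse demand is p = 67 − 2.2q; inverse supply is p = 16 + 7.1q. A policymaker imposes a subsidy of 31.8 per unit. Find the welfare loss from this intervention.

Competitive equilibrium: 67 − 2.2q = 16 + 7.1q → q* = 5.4839, p* = 54.9355.
The subsidy lowers effective supply by 31.8: p = 7.1q − 15.8.
New quantity: 67 − 2.2q = 7.1q − 15.8 → q' = 8.9032.
Overproduction Δq = 8.9032 − 5.4839 = 3.4193; wedge = subsidy = 31.8.
Welfare loss = ½ × 3.4193 × 31.8 = 54.37.

54.37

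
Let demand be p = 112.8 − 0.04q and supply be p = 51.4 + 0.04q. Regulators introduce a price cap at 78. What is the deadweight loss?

420.25

Competitive equilibrium: 112.8 − 0.04q = 51.4 + 0.04q → q* = 767.5, p* = 82.1.
At the ceiling p = 78, quantity supplied = (78 − 51.4)/0.04 = 665.
Willingness to pay at q' = 665: 112.8 − 0.04·665 = 86.2.
Δq = 767.5 − 665 = 102.5; wedge = 86.2 − 78 = 8.2.
The triangle = ½ × 102.5 × 8.2 = 420.25.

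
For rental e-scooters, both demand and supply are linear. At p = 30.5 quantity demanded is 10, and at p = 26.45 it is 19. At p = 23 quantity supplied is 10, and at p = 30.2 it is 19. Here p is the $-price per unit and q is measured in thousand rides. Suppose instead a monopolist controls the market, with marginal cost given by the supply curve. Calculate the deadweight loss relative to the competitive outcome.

$11.21 thousand

Demand slope = (26.45 − 30.5)/(19 − 10) = −0.45, so p = 35 − 0.45q.
Supply slope = (30.2 − 23)/(19 − 10) = 0.8, so p = 15 + 0.8q.
Competitive equilibrium: 35 − 0.45q = 15 + 0.8q → q* = 16, p* = 27.8.
Marginal revenue: MR = 35 − 0.9q. Set MR = MC: 35 − 0.9q = 15 + 0.8q → q_m = 11.7647.
Price p_m = 35 − 0.45·11.7647 = 29.7059; MC(q_m) = 15 + 0.8·11.7647 = 24.4118.
Competitive q* = 16, so Δq = 4.2353; wedge = 29.7059 − 24.4118 = 5.2941.
The triangle = ½ × 4.2353 × 5.2941 = $11.21 thousand.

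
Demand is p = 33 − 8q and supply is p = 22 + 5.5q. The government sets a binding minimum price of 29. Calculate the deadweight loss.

Competitive equilibrium: 33 − 8q = 22 + 5.5q → q* = 0.8148, p* = 26.4815.
At the floor p = 29, quantity demanded = (33 − 29)/8 = 0.5.
Sellers' marginal cost at q' = 0.5: 22 + 5.5·0.5 = 24.75.
Δq = 0.8148 − 0.5 = 0.3148; wedge = 29 − 24.75 = 4.25.
The triangle = ½ × 0.3148 × 4.25 = 0.67.

0.67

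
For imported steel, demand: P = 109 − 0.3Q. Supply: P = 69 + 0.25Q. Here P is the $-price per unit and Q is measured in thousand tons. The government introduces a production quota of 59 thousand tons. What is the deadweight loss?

$51.82 thousand

Competitive equilibrium: 109 − 0.3Q = 69 + 0.25Q → Q* = 72.7273, P* = 87.1818.
At Q = 59: demand price = 109 − 0.3·59 = 91.3; supply price = 69 + 0.25·59 = 83.75.
ΔQ = 72.7273 − 59 = 13.7273; wedge = 91.3 − 83.75 = 7.55.
The triangle = ½ × 13.7273 × 7.55 = $51.82 thousand.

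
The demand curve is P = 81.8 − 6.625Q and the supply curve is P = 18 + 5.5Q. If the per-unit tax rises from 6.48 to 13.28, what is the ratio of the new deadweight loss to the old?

Competitive equilibrium: 81.8 − 6.625Q = 18 + 5.5Q → Q* = 5.2619, P* = 46.9402.
For a per-unit tax t: ΔQ = t/12.125, so DWL = ½·t·(t/12.125) = t²/24.25.
At t = 6.48: DWL = 1.732. At t = 13.28: DWL = 7.273.
Ratio = (13.28/6.48)² = 4.200.

4.200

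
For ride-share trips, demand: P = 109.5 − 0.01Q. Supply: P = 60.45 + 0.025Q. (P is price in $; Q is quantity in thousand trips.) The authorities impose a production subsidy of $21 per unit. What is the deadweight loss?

Competitive equilibrium: 109.5 − 0.01Q = 60.45 + 0.025Q → Q* = 1401.4286, P* = 95.4857.
The subsidy lowers effective supply by 21: P = 39.45 + 0.025Q.
New quantity: 109.5 − 0.01Q = 39.45 + 0.025Q → Q' = 2001.4286.
Overproduction ΔQ = 2001.4286 − 1401.4286 = 600; wedge = subsidy = 21.
DWL = ½ × 600 × 21 = $6300 thousand.

$6300 thousand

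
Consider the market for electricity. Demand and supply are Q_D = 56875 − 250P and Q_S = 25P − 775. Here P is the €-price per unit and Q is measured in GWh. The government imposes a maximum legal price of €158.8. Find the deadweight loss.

€35534.62

In inverse form: demand P = 227.5 − 0.004Q, supply P = 31 + 0.04Q.
Competitive equilibrium: 227.5 − 0.004Q = 31 + 0.04Q → Q* = 4465.9091, P* = 209.6364.
At the ceiling P = 158.8, quantity supplied = (158.8 − 31)/0.04 = 3195.
Willingness to pay at Q' = 3195: 227.5 − 0.004·3195 = 214.72.
ΔQ = 4465.9091 − 3195 = 1270.9091; wedge = 214.72 − 158.8 = 55.92.
DWL = ½ × 1270.9091 × 55.92 = €35534.62.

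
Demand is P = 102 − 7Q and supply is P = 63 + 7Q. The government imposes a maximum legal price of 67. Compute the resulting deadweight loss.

Competitive equilibrium: 102 − 7Q = 63 + 7Q → Q* = 2.7857, P* = 82.5.
At the ceiling P = 67, quantity supplied = (67 − 63)/7 = 0.5714.
Willingness to pay at Q' = 0.5714: 102 − 7·0.5714 = 98.0002.
ΔQ = 2.7857 − 0.5714 = 2.2143; wedge = 98.0002 − 67 = 31.0002.
Welfare loss = ½ × 2.2143 × 31.0002 = 34.32.

34.32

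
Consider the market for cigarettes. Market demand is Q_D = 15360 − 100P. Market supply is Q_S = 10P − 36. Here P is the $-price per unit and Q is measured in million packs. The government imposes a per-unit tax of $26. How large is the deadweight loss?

In inverse form: demand P = 153.6 − 0.01Q, supply P = 3.6 + 0.1Q.
Competitive equilibrium: 153.6 − 0.01Q = 3.6 + 0.1Q → Q* = 1363.6364, P* = 139.9636.
With the tax, the buyer price exceeds the seller price by 26: (153.6 − 0.01Q) − (3.6 + 0.1Q) = 26 → Q' = 1127.2727.
ΔQ = 1363.6364 − 1127.2727 = 236.3637; the wedge equals the tax, 26.
Welfare loss = ½ × 236.3637 × 26 = $3072.73 million.

$3072.73 million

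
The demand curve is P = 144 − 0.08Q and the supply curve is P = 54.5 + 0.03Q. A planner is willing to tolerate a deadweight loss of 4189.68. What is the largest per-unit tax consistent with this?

Competitive equilibrium: 144 − 0.08Q = 54.5 + 0.03Q → Q* = 813.6364, P* = 78.9091.
A tax t gives ΔQ = t/0.11 and wedge t, so DWL = t²/0.22.
t²/0.22 = 4189.68 → t² = 921.7296 → t = 30.36.

30.36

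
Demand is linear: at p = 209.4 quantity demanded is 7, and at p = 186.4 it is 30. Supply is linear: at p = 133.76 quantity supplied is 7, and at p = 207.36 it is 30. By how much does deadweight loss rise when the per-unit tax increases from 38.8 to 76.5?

517.48

Demand slope = (186.4 − 209.4)/(30 − 7) = −1, so p = 216.4 − q.
Supply slope = (207.36 − 133.76)/(30 − 7) = 3.2, so p = 111.36 + 3.2q.
Competitive equilibrium: 216.4 − q = 111.36 + 3.2q → q* = 25.0095, p* = 191.3905.
For a per-unit tax t: Δq = t/4.2, so DWL = ½·t·(t/4.2) = t²/8.4.
At t = 38.8: DWL = 179.219. At t = 76.5: DWL = 696.696.
Increase = 696.696 − 179.219 = 517.48.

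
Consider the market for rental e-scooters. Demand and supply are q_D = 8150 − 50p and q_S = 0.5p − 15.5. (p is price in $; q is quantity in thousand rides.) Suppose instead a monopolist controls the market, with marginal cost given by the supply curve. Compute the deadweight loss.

In inverse form: demand p = 163 − 0.02q, supply p = 31 + 2q.
Competitive equilibrium: 163 − 0.02q = 31 + 2q → q* = 65.3465, p* = 161.6931.
Marginal revenue: MR = 163 − 0.04q. Set MR = MC: 163 − 0.04q = 31 + 2q → q_m = 64.7059.
Price p_m = 163 − 0.02·64.7059 = 161.7059; MC(q_m) = 31 + 2·64.7059 = 160.4118.
Competitive q* = 65.3465, so Δq = 0.6406; wedge = 161.7059 − 160.4118 = 1.2941.
The triangle = ½ × 0.6406 × 1.2941 = $0.41 thousand.

$0.41 thousand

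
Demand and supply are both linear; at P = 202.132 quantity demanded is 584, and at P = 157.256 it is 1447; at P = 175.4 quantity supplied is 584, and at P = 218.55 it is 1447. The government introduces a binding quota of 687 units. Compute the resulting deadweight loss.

Demand slope = (157.256 − 202.132)/(1447 − 584) = −0.052, so P = 232.5 − 0.052Q.
Supply slope = (218.55 − 175.4)/(1447 − 584) = 0.05, so P = 146.2 + 0.05Q.
Competitive equilibrium: 232.5 − 0.052Q = 146.2 + 0.05Q → Q* = 846.0784, P* = 188.5039.
At Q = 687: demand price = 232.5 − 0.052·687 = 196.776; supply price = 146.2 + 0.05·687 = 180.55.
ΔQ = 846.0784 − 687 = 159.0784; wedge = 196.776 − 180.55 = 16.226.
Welfare loss = ½ × 159.0784 × 16.226 = 1290.60.

1290.60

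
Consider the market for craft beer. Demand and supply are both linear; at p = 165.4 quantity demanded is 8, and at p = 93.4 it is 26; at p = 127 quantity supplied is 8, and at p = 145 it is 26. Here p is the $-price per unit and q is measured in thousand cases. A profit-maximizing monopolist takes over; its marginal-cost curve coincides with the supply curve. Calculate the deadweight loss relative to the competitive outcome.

Demand slope = (93.4 − 165.4)/(26 − 8) = −4, so p = 197.4 − 4q.
Supply slope = (145 − 127)/(26 − 8) = 1, so p = 119 + q.
Competitive equilibrium: 197.4 − 4q = 119 + q → q* = 15.68, p* = 134.68.
Marginal revenue: MR = 197.4 − 8q. Set MR = MC: 197.4 − 8q = 119 + q → q_m = 8.7111.
Price p_m = 197.4 − 4·8.7111 = 162.5556; MC(q_m) = 119 + 1·8.7111 = 127.7111.
Competitive q* = 15.68, so Δq = 6.9689; wedge = 162.5556 − 127.7111 = 34.8445.
Welfare loss = ½ × 6.9689 × 34.8445 = $121.41 thousand.

$121.41 thousand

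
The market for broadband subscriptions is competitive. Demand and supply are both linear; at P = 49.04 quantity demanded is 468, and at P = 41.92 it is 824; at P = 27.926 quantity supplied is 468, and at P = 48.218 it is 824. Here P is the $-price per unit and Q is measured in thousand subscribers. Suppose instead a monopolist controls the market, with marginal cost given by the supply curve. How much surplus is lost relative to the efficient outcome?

Demand slope = (41.92 − 49.04)/(824 − 468) = −0.02, so P = 58.4 − 0.02Q.
Supply slope = (48.218 − 27.926)/(824 − 468) = 0.057, so P = 1.25 + 0.057Q.
Competitive equilibrium: 58.4 − 0.02Q = 1.25 + 0.057Q → Q* = 742.2078, P* = 43.5558.
Marginal revenue: MR = 58.4 − 0.04Q. Set MR = MC: 58.4 − 0.04Q = 1.25 + 0.057Q → Q_m = 589.1753.
Price P_m = 58.4 − 0.02·589.1753 = 46.6165; MC(Q_m) = 1.25 + 0.057·589.1753 = 34.833.
Competitive Q* = 742.2078, so ΔQ = 153.0325; wedge = 46.6165 − 34.833 = 11.7835.
The triangle = ½ × 153.0325 × 11.7835 = $901.63 thousand.

$901.63 thousand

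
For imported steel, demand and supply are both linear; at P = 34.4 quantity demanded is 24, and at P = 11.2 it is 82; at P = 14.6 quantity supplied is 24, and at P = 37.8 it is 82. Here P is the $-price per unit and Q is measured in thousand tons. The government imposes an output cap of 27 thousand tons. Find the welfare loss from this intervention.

$189.225 thousand

Demand slope = (11.2 − 34.4)/(82 − 24) = −0.4, so P = 44 − 0.4Q.
Supply slope = (37.8 − 14.6)/(82 − 24) = 0.4, so P = 5 + 0.4Q.
Competitive equilibrium: 44 − 0.4Q = 5 + 0.4Q → Q* = 48.75, P* = 24.5.
At Q = 27: demand price = 44 − 0.4·27 = 33.2; supply price = 5 + 0.4·27 = 15.8.
ΔQ = 48.75 − 27 = 21.75; wedge = 33.2 − 15.8 = 17.4.
The triangle = ½ × 21.75 × 17.4 = $189.225 thousand.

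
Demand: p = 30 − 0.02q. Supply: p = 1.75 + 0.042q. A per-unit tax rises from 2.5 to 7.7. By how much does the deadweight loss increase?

Competitive equilibrium: 30 − 0.02q = 1.75 + 0.042q → q* = 455.6452, p* = 20.8871.
For a per-unit tax t: Δq = t/0.062, so DWL = ½·t·(t/0.062) = t²/0.124.
At t = 2.5: DWL = 50.403. At t = 7.7: DWL = 478.145.
Increase = 478.145 − 50.403 = 427.74.

427.74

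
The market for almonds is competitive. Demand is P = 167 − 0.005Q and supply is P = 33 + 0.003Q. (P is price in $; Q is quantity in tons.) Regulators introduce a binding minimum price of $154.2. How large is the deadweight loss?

$805424.40

Competitive equilibrium: 167 − 0.005Q = 33 + 0.003Q → Q* = 16750, P* = 83.25.
At the floor P = 154.2, quantity demanded = (167 − 154.2)/0.005 = 2560.
Sellers' marginal cost at Q' = 2560: 33 + 0.003·2560 = 40.68.
ΔQ = 16750 − 2560 = 14190; wedge = 154.2 − 40.68 = 113.52.
Deadweight loss = ½ × 14190 × 113.52 = $805424.40.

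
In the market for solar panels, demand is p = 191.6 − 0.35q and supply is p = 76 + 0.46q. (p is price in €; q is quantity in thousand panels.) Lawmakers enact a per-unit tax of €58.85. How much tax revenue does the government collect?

Competitive equilibrium: 191.6 − 0.35q = 76 + 0.46q → q* = 142.716, p* = 141.6494.
With the tax, the buyer price exceeds the seller price by 58.85: (191.6 − 0.35q) − (76 + 0.46q) = 58.85 → q' = 70.0617.
Tax revenue = 58.85 × 70.0617 = €4123.13 thousand.

€4123.13 thousand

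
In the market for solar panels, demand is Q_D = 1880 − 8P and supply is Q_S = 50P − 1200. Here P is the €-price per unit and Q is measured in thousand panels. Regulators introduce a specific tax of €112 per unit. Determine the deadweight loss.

€43255.17 thousand

In inverse form: demand P = 235 − 0.125Q, supply P = 24 + 0.02Q.
Competitive equilibrium: 235 − 0.125Q = 24 + 0.02Q → Q* = 1455.1724, P* = 53.1034.
With the tax, the buyer price exceeds the seller price by 112: (235 − 0.125Q) − (24 + 0.02Q) = 112 → Q' = 682.7586.
ΔQ = 1455.1724 − 682.7586 = 772.4138; the wedge equals the tax, 112.
The triangle = ½ × 772.4138 × 112 = €43255.17 thousand.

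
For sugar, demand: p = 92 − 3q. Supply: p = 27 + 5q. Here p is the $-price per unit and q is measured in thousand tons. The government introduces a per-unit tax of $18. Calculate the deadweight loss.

Competitive equilibrium: 92 − 3q = 27 + 5q → q* = 8.125, p* = 67.625.
With the tax, the buyer price exceeds the seller price by 18: (92 − 3q) − (27 + 5q) = 18 → q' = 5.875.
Δq = 8.125 − 5.875 = 2.25; the wedge equals the tax, 18.
The triangle = ½ × 2.25 × 18 = $20.25 thousand.

$20.25 thousand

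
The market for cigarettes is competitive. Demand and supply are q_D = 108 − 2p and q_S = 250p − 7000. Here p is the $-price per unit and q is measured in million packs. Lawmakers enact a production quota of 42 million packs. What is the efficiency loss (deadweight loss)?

In inverse form: demand p = 54 − 0.5q, supply p = 28 + 0.004q.
Competitive equilibrium: 54 − 0.5q = 28 + 0.004q → q* = 51.5873, p* = 28.2063.
At q = 42: demand price = 54 − 0.5·42 = 33; supply price = 28 + 0.004·42 = 28.168.
Δq = 51.5873 − 42 = 9.5873; wedge = 33 − 28.168 = 4.832.
Welfare loss = ½ × 9.5873 × 4.832 = $23.16 million.

$23.16 million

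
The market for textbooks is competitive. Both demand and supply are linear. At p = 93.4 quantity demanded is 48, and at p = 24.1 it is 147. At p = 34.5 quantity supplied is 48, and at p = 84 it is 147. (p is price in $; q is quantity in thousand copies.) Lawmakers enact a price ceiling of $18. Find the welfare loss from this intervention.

$4042.60 thousand

Demand slope = (24.1 − 93.4)/(147 − 48) = −0.7, so p = 127 − 0.7q.
Supply slope = (84 − 34.5)/(147 − 48) = 0.5, so p = 10.5 + 0.5q.
Competitive equilibrium: 127 − 0.7q = 10.5 + 0.5q → q* = 97.0833, p* = 59.0417.
At the ceiling p = 18, quantity supplied = (18 − 10.5)/0.5 = 15.
Willingness to pay at q' = 15: 127 − 0.7·15 = 116.5.
Δq = 97.0833 − 15 = 82.0833; wedge = 116.5 − 18 = 98.5.
Deadweight loss = ½ × 82.0833 × 98.5 = $4042.60 thousand.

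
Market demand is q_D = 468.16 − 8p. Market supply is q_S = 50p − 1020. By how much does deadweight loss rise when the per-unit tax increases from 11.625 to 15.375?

349.14

In inverse form: demand p = 58.52 − 0.125q, supply p = 20.4 + 0.02q.
Competitive equilibrium: 58.52 − 0.125q = 20.4 + 0.02q → q* = 262.8966, p* = 25.6579.
For a per-unit tax t: Δq = t/0.145, so DWL = ½·t·(t/0.145) = t²/0.29.
At t = 11.625: DWL = 466.002. At t = 15.375: DWL = 815.14.
Increase = 815.14 − 466.002 = 349.14.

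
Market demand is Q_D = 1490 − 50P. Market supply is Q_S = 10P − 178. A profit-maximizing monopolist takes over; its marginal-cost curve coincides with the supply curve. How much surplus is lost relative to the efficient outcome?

12.24

In inverse form: demand P = 29.8 − 0.02Q, supply P = 17.8 + 0.1Q.
Competitive equilibrium: 29.8 − 0.02Q = 17.8 + 0.1Q → Q* = 100, P* = 27.8.
Marginal revenue: MR = 29.8 − 0.04Q. Set MR = MC: 29.8 − 0.04Q = 17.8 + 0.1Q → Q_m = 85.7143.
Price P_m = 29.8 − 0.02·85.7143 = 28.0857; MC(Q_m) = 17.8 + 0.1·85.7143 = 26.3714.
Competitive Q* = 100, so ΔQ = 14.2857; wedge = 28.0857 − 26.3714 = 1.7143.
DWL = ½ × 14.2857 × 1.7143 = 12.24.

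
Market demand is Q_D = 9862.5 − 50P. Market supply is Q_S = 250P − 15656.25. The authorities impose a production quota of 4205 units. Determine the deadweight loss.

23667.23

In inverse form: demand P = 197.25 − 0.02Q, supply P = 62.625 + 0.004Q.
Competitive equilibrium: 197.25 − 0.02Q = 62.625 + 0.004Q → Q* = 5609.375, P* = 85.0625.
At Q = 4205: demand price = 197.25 − 0.02·4205 = 113.15; supply price = 62.625 + 0.004·4205 = 79.445.
ΔQ = 5609.375 − 4205 = 1404.375; wedge = 113.15 − 79.445 = 33.705.
DWL = ½ × 1404.375 × 33.705 = 23667.23.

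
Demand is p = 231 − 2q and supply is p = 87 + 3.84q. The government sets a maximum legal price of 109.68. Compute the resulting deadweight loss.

1026.70

Competitive equilibrium: 231 − 2q = 87 + 3.84q → q* = 24.6575, p* = 181.6849.
At the ceiling p = 109.68, quantity supplied = (109.68 − 87)/3.84 = 5.9063.
Willingness to pay at q' = 5.9063: 231 − 2·5.9063 = 219.1874.
Δq = 24.6575 − 5.9063 = 18.7512; wedge = 219.1874 − 109.68 = 109.5074.
DWL = ½ × 18.7512 × 109.5074 = 1026.70.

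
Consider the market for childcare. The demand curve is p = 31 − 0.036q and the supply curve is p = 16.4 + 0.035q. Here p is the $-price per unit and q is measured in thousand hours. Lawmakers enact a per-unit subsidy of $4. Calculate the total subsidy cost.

$1047.89 thousand

Competitive equilibrium: 31 − 0.036q = 16.4 + 0.035q → q* = 205.6338, p* = 23.5972.
The subsidy lowers effective supply by 4: p = 12.4 + 0.035q.
New quantity: 31 − 0.036q = 12.4 + 0.035q → q' = 261.9718.
Total subsidy cost = 4 × 261.9718 = $1047.89 thousand.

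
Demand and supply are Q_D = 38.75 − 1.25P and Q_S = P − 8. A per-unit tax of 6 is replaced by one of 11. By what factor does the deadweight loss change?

3.361

In inverse form: demand P = 31 − 0.8Q, supply P = 8 + Q.
Competitive equilibrium: 31 − 0.8Q = 8 + Q → Q* = 12.7778, P* = 20.7778.
For a per-unit tax t: ΔQ = t/1.8, so DWL = ½·t·(t/1.8) = t²/3.6.
At t = 6: DWL = 10. At t = 11: DWL = 33.611.
Ratio = (11/6)² = 3.361.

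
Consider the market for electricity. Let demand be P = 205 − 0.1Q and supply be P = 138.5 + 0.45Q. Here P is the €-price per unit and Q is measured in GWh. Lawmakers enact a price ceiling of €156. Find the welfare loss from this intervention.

€1850.01

Competitive equilibrium: 205 − 0.1Q = 138.5 + 0.45Q → Q* = 120.9091, P* = 192.9091.
At the ceiling P = 156, quantity supplied = (156 − 138.5)/0.45 = 38.8889.
Willingness to pay at Q' = 38.8889: 205 − 0.1·38.8889 = 201.1111.
ΔQ = 120.9091 − 38.8889 = 82.0202; wedge = 201.1111 − 156 = 45.1111.
DWL = ½ × 82.0202 × 45.1111 = €1850.01.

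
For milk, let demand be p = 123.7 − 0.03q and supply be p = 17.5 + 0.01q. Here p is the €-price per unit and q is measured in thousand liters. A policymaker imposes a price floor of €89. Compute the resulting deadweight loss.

€44900.06 thousand

Competitive equilibrium: 123.7 − 0.03q = 17.5 + 0.01q → q* = 2655, p* = 44.05.
At the floor p = 89, quantity demanded = (123.7 − 89)/0.03 = 1156.666667.
Sellers' marginal cost at q' = 1156.666667: 17.5 + 0.01·1156.666667 = 29.066667.
Δq = 2655 − 1156.666667 = 1498.333333; wedge = 89 − 29.066667 = 59.933333.
Welfare loss = ½ × 1498.333333 × 59.933333 = €44900.06 thousand.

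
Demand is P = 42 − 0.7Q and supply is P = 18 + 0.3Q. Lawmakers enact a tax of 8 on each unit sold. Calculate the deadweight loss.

Competitive equilibrium: 42 − 0.7Q = 18 + 0.3Q → Q* = 24, P* = 25.2.
With the tax, the buyer price exceeds the seller price by 8: (42 − 0.7Q) − (18 + 0.3Q) = 8 → Q' = 16.
ΔQ = 24 − 16 = 8; the wedge equals the tax, 8.
Deadweight loss = ½ × 8 × 8 = 32.

32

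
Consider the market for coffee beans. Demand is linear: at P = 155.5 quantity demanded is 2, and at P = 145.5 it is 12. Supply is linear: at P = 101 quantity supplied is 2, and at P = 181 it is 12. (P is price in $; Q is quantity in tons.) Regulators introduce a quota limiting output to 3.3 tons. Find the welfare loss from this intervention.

Demand slope = (145.5 − 155.5)/(12 − 2) = −1, so P = 157.5 − Q.
Supply slope = (181 − 101)/(12 − 2) = 8, so P = 85 + 8Q.
Competitive equilibrium: 157.5 − Q = 85 + 8Q → Q* = 8.0556, P* = 149.4444.
At Q = 3.3: demand price = 157.5 − 1·3.3 = 154.2; supply price = 85 + 8·3.3 = 111.4.
ΔQ = 8.0556 − 3.3 = 4.7556; wedge = 154.2 − 111.4 = 42.8.
Welfare loss = ½ × 4.7556 × 42.8 = $101.77.

$101.77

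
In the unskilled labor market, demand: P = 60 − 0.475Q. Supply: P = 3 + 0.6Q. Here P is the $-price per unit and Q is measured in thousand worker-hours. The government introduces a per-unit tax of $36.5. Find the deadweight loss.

Competitive equilibrium: 60 − 0.475Q = 3 + 0.6Q → Q* = 53.0233, P* = 34.814.
With the tax, the buyer price exceeds the seller price by 36.5: (60 − 0.475Q) − (3 + 0.6Q) = 36.5 → Q' = 19.0698.
ΔQ = 53.0233 − 19.0698 = 33.9535; the wedge equals the tax, 36.5.
Welfare loss = ½ × 33.9535 × 36.5 = $619.65 thousand.

$619.65 thousand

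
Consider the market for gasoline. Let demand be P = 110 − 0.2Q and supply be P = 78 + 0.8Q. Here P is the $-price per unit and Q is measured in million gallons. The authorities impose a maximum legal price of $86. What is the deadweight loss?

Competitive equilibrium: 110 − 0.2Q = 78 + 0.8Q → Q* = 32, P* = 103.6.
At the ceiling P = 86, quantity supplied = (86 − 78)/0.8 = 10.
Willingness to pay at Q' = 10: 110 − 0.2·10 = 108.
ΔQ = 32 − 10 = 22; wedge = 108 − 86 = 22.
Deadweight loss = ½ × 22 × 22 = $242 million.

$242 million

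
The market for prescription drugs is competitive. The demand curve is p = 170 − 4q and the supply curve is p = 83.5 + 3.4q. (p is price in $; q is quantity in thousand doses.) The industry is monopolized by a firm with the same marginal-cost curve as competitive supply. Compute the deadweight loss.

Competitive equilibrium: 170 − 4q = 83.5 + 3.4q → q* = 11.6892, p* = 123.2432.
Marginal revenue: MR = 170 − 8q. Set MR = MC: 170 − 8q = 83.5 + 3.4q → q_m = 7.5877.
Price p_m = 170 − 4·7.5877 = 139.6492; MC(q_m) = 83.5 + 3.4·7.5877 = 109.2982.
Competitive q* = 11.6892, so Δq = 4.1015; wedge = 139.6492 − 109.2982 = 30.351.
The triangle = ½ × 4.1015 × 30.351 = $62.24 thousand.

$62.24 thousand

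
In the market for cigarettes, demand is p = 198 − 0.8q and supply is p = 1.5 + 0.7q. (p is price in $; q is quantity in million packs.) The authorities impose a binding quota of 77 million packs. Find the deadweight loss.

Competitive equilibrium: 198 − 0.8q = 1.5 + 0.7q → q* = 131, p* = 93.2.
At q = 77: demand price = 198 − 0.8·77 = 136.4; supply price = 1.5 + 0.7·77 = 55.4.
Δq = 131 − 77 = 54; wedge = 136.4 − 55.4 = 81.
The triangle = ½ × 54 × 81 = $2187 million.

$2187 million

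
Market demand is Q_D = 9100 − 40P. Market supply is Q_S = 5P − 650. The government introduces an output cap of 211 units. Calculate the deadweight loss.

5561.11

In inverse form: demand P = 227.5 − 0.025Q, supply P = 130 + 0.2Q.
Competitive equilibrium: 227.5 − 0.025Q = 130 + 0.2Q → Q* = 433.3333, P* = 216.6667.
At Q = 211: demand price = 227.5 − 0.025·211 = 222.225; supply price = 130 + 0.2·211 = 172.2.
ΔQ = 433.3333 − 211 = 222.3333; wedge = 222.225 − 172.2 = 50.025.
Deadweight loss = ½ × 222.3333 × 50.025 = 5561.11.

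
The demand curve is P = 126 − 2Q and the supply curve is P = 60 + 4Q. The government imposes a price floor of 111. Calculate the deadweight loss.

Competitive equilibrium: 126 − 2Q = 60 + 4Q → Q* = 11, P* = 104.
At the floor P = 111, quantity demanded = (126 − 111)/2 = 7.5.
Sellers' marginal cost at Q' = 7.5: 60 + 4·7.5 = 90.
ΔQ = 11 − 7.5 = 3.5; wedge = 111 − 90 = 21.
Deadweight loss = ½ × 3.5 × 21 = 36.75.

36.75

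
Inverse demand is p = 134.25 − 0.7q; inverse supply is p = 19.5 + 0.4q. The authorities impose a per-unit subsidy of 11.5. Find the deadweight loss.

60.11

Competitive equilibrium: 134.25 − 0.7q = 19.5 + 0.4q → q* = 104.3182, p* = 61.2273.
The subsidy lowers effective supply by 11.5: p = 8 + 0.4q.
New quantity: 134.25 − 0.7q = 8 + 0.4q → q' = 114.7727.
Overproduction Δq = 114.7727 − 104.3182 = 10.4545; wedge = subsidy = 11.5.
Deadweight loss = ½ × 10.4545 × 11.5 = 60.11.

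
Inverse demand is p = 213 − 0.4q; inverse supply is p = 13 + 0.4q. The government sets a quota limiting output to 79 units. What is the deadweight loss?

Competitive equilibrium: 213 − 0.4q = 13 + 0.4q → q* = 250, p* = 113.
At q = 79: demand price = 213 − 0.4·79 = 181.4; supply price = 13 + 0.4·79 = 44.6.
Δq = 250 − 79 = 171; wedge = 181.4 − 44.6 = 136.8.
The triangle = ½ × 171 × 136.8 = 11696.40.

11696.40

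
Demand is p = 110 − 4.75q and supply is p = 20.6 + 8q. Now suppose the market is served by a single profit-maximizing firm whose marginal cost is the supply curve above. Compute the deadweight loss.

Competitive equilibrium: 110 − 4.75q = 20.6 + 8q → q* = 7.0118, p* = 76.6941.
Marginal revenue: MR = 110 − 9.5q. Set MR = MC: 110 − 9.5q = 20.6 + 8q → q_m = 5.1086.
Price p_m = 110 − 4.75·5.1086 = 85.7342; MC(q_m) = 20.6 + 8·5.1086 = 61.4688.
Competitive q* = 7.0118, so Δq = 1.9032; wedge = 85.7342 − 61.4688 = 24.2654.
Deadweight loss = ½ × 1.9032 × 24.2654 = 23.09.

23.09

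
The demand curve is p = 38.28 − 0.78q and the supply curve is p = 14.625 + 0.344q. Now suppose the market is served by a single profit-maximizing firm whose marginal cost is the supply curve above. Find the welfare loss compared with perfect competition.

41.77

Competitive equilibrium: 38.28 − 0.78q = 14.625 + 0.344q → q* = 21.0454, p* = 21.8646.
Marginal revenue: MR = 38.28 − 1.56q. Set MR = MC: 38.28 − 1.56q = 14.625 + 0.344q → q_m = 12.4238.
Price p_m = 38.28 − 0.78·12.4238 = 28.5894; MC(q_m) = 14.625 + 0.344·12.4238 = 18.8988.
Competitive q* = 21.0454, so Δq = 8.6216; wedge = 28.5894 − 18.8988 = 9.6906.
The triangle = ½ × 8.6216 × 9.6906 = 41.77.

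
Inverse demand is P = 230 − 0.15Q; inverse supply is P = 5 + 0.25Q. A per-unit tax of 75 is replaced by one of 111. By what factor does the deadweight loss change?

2.1904

Competitive equilibrium: 230 − 0.15Q = 5 + 0.25Q → Q* = 562.5, P* = 145.625.
For a per-unit tax t: ΔQ = t/0.4, so DWL = ½·t·(t/0.4) = t²/0.8.
At t = 75: DWL = 7031.25. At t = 111: DWL = 15401.25.
Ratio = (111/75)² = 2.1904.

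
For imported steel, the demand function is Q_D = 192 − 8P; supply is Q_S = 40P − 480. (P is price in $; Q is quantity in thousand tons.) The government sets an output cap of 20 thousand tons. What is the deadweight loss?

In inverse form: demand P = 24 − 0.125Q, supply P = 12 + 0.025Q.
Competitive equilibrium: 24 − 0.125Q = 12 + 0.025Q → Q* = 80, P* = 14.
At Q = 20: demand price = 24 − 0.125·20 = 21.5; supply price = 12 + 0.025·20 = 12.5.
ΔQ = 80 − 20 = 60; wedge = 21.5 − 12.5 = 9.
DWL = ½ × 60 × 9 = $270 thousand.

$270 thousand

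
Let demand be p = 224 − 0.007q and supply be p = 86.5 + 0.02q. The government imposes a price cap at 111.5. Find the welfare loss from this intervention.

Competitive equilibrium: 224 − 0.007q = 86.5 + 0.02q → q* = 5092.5926, p* = 188.3519.
At the ceiling p = 111.5, quantity supplied = (111.5 − 86.5)/0.02 = 1250.
Willingness to pay at q' = 1250: 224 − 0.007·1250 = 215.25.
Δq = 5092.5926 − 1250 = 3842.5926; wedge = 215.25 − 111.5 = 103.75.
Deadweight loss = ½ × 3842.5926 × 103.75 = 199334.49.

199334.49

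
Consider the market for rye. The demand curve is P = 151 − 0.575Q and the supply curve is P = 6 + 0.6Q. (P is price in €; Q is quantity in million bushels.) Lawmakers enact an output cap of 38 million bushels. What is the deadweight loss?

€4285.16 million

Competitive equilibrium: 151 − 0.575Q = 6 + 0.6Q → Q* = 123.4043, P* = 80.0426.
At Q = 38: demand price = 151 − 0.575·38 = 129.15; supply price = 6 + 0.6·38 = 28.8.
ΔQ = 123.4043 − 38 = 85.4043; wedge = 129.15 − 28.8 = 100.35.
Welfare loss = ½ × 85.4043 × 100.35 = €4285.16 million.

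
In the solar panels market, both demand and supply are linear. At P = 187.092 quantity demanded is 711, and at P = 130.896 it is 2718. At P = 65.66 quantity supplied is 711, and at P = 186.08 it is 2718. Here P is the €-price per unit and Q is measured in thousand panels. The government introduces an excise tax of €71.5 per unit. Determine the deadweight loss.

Demand slope = (130.896 − 187.092)/(2718 − 711) = −0.028, so P = 207 − 0.028Q.
Supply slope = (186.08 − 65.66)/(2718 − 711) = 0.06, so P = 23 + 0.06Q.
Competitive equilibrium: 207 − 0.028Q = 23 + 0.06Q → Q* = 2090.9091, P* = 148.4545.
With the tax, the buyer price exceeds the seller price by 71.5: (207 − 0.028Q) − (23 + 0.06Q) = 71.5 → Q' = 1278.4091.
ΔQ = 2090.9091 − 1278.4091 = 812.5; the wedge equals the tax, 71.5.
Welfare loss = ½ × 812.5 × 71.5 = €29046.875 thousand.

€29046.875 thousand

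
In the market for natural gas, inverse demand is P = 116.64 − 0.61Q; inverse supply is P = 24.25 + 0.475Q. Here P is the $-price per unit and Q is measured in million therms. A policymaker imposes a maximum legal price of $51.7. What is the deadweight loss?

$406.18 million

Competitive equilibrium: 116.64 − 0.61Q = 24.25 + 0.475Q → Q* = 85.1521, P* = 64.6972.
At the ceiling P = 51.7, quantity supplied = (51.7 − 24.25)/0.475 = 57.7895.
Willingness to pay at Q' = 57.7895: 116.64 − 0.61·57.7895 = 81.3884.
ΔQ = 85.1521 − 57.7895 = 27.3626; wedge = 81.3884 − 51.7 = 29.6884.
Deadweight loss = ½ × 27.3626 × 29.6884 = $406.18 million.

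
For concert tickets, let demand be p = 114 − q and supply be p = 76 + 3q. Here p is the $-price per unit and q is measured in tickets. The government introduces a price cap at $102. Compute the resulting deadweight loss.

$1.39

Competitive equilibrium: 114 − q = 76 + 3q → q* = 9.5, p* = 104.5.
At the ceiling p = 102, quantity supplied = (102 − 76)/3 = 8.6667.
Willingness to pay at q' = 8.6667: 114 − 1·8.6667 = 105.3333.
Δq = 9.5 − 8.6667 = 0.8333; wedge = 105.3333 − 102 = 3.3333.
DWL = ½ × 0.8333 × 3.3333 = $1.39.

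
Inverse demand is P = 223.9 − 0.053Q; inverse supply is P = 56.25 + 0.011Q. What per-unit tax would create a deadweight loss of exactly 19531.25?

50

Competitive equilibrium: 223.9 − 0.053Q = 56.25 + 0.011Q → Q* = 2619.5313, P* = 85.0648.
A tax t gives ΔQ = t/0.064 and wedge t, so DWL = t²/0.128.
t²/0.128 = 19531.25 → t² = 2500 → t = 50.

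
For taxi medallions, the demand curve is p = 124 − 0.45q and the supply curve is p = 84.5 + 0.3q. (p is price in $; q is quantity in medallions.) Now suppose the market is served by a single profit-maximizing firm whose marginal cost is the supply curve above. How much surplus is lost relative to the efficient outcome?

Competitive equilibrium: 124 − 0.45q = 84.5 + 0.3q → q* = 52.6667, p* = 100.3.
Marginal revenue: MR = 124 − 0.9q. Set MR = MC: 124 − 0.9q = 84.5 + 0.3q → q_m = 32.9167.
Price p_m = 124 − 0.45·32.9167 = 109.1875; MC(q_m) = 84.5 + 0.3·32.9167 = 94.375.
Competitive q* = 52.6667, so Δq = 19.75; wedge = 109.1875 − 94.375 = 14.8125.
DWL = ½ × 19.75 × 14.8125 = $146.27.

$146.27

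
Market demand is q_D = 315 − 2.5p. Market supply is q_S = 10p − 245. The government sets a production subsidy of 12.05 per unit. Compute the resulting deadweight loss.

145.20

In inverse form: demand p = 126 − 0.4q, supply p = 24.5 + 0.1q.
Competitive equilibrium: 126 − 0.4q = 24.5 + 0.1q → q* = 203, p* = 44.8.
The subsidy lowers effective supply by 12.05: p = 12.45 + 0.1q.
New quantity: 126 − 0.4q = 12.45 + 0.1q → q' = 227.1.
Overproduction Δq = 227.1 − 203 = 24.1; wedge = subsidy = 12.05.
The triangle = ½ × 24.1 × 12.05 = 145.20.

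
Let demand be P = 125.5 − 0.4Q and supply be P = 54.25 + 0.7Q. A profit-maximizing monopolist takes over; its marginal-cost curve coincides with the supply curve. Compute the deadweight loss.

Competitive equilibrium: 125.5 − 0.4Q = 54.25 + 0.7Q → Q* = 64.7727, P* = 99.5909.
Marginal revenue: MR = 125.5 − 0.8Q. Set MR = MC: 125.5 − 0.8Q = 54.25 + 0.7Q → Q_m = 47.5.
Price P_m = 125.5 − 0.4·47.5 = 106.5; MC(Q_m) = 54.25 + 0.7·47.5 = 87.5.
Competitive Q* = 64.7727, so ΔQ = 17.2727; wedge = 106.5 − 87.5 = 19.
Deadweight loss = ½ × 17.2727 × 19 = 164.09.

164.09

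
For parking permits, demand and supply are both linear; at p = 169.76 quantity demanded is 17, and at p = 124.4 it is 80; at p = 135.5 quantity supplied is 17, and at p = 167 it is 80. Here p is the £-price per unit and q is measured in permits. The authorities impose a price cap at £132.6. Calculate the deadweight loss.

£700.27

Demand slope = (124.4 − 169.76)/(80 − 17) = −0.72, so p = 182 − 0.72q.
Supply slope = (167 − 135.5)/(80 − 17) = 0.5, so p = 127 + 0.5q.
Competitive equilibrium: 182 − 0.72q = 127 + 0.5q → q* = 45.082, p* = 149.541.
At the ceiling p = 132.6, quantity supplied = (132.6 − 127)/0.5 = 11.2.
Willingness to pay at q' = 11.2: 182 − 0.72·11.2 = 173.936.
Δq = 45.082 − 11.2 = 33.882; wedge = 173.936 − 132.6 = 41.336.
Deadweight loss = ½ × 33.882 × 41.336 = £700.27.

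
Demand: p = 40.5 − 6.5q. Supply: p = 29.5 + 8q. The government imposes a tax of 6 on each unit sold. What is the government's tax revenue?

Competitive equilibrium: 40.5 − 6.5q = 29.5 + 8q → q* = 0.7586, p* = 35.569.
With the tax, the buyer price exceeds the seller price by 6: (40.5 − 6.5q) − (29.5 + 8q) = 6 → q' = 0.3448.
Tax revenue = 6 × 0.3448 = 2.07.

2.07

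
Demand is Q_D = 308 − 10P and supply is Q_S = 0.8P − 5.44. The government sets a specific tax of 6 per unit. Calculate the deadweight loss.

13.33

In inverse form: demand P = 30.8 − 0.1Q, supply P = 6.8 + 1.25Q.
Competitive equilibrium: 30.8 − 0.1Q = 6.8 + 1.25Q → Q* = 17.7778, P* = 29.0222.
With the tax, the buyer price exceeds the seller price by 6: (30.8 − 0.1Q) − (6.8 + 1.25Q) = 6 → Q' = 13.3333.
ΔQ = 17.7778 − 13.3333 = 4.4445; the wedge equals the tax, 6.
Welfare loss = ½ × 4.4445 × 6 = 13.33.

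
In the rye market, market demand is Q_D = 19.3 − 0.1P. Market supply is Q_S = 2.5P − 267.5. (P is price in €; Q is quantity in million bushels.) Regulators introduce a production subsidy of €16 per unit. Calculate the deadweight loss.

€12.31 million

In inverse form: demand P = 193 − 10Q, supply P = 107 + 0.4Q.
Competitive equilibrium: 193 − 10Q = 107 + 0.4Q → Q* = 8.2692, P* = 110.3077.
The subsidy lowers effective supply by 16: P = 91 + 0.4Q.
New quantity: 193 − 10Q = 91 + 0.4Q → Q' = 9.8077.
Overproduction ΔQ = 9.8077 − 8.2692 = 1.5385; wedge = subsidy = 16.
DWL = ½ × 1.5385 × 16 = €12.31 million.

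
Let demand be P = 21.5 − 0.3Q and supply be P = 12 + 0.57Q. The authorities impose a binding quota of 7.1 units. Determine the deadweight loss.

6.35

Competitive equilibrium: 21.5 − 0.3Q = 12 + 0.57Q → Q* = 10.9195, P* = 18.2241.
At Q = 7.1: demand price = 21.5 − 0.3·7.1 = 19.37; supply price = 12 + 0.57·7.1 = 16.047.
ΔQ = 10.9195 − 7.1 = 3.8195; wedge = 19.37 − 16.047 = 3.323.
The triangle = ½ × 3.8195 × 3.323 = 6.35.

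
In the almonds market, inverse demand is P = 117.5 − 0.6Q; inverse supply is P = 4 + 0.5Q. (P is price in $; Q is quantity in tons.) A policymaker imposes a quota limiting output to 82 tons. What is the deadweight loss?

$246.77

Competitive equilibrium: 117.5 − 0.6Q = 4 + 0.5Q → Q* = 103.1818, P* = 55.5909.
At Q = 82: demand price = 117.5 − 0.6·82 = 68.3; supply price = 4 + 0.5·82 = 45.
ΔQ = 103.1818 − 82 = 21.1818; wedge = 68.3 − 45 = 23.3.
Welfare loss = ½ × 21.1818 × 23.3 = $246.77.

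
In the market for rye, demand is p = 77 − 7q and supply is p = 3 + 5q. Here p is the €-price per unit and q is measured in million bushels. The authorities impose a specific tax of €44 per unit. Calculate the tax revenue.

Competitive equilibrium: 77 − 7q = 3 + 5q → q* = 6.1667, p* = 33.8333.
With the tax, the buyer price exceeds the seller price by 44: (77 − 7q) − (3 + 5q) = 44 → q' = 2.5.
Tax revenue = 44 × 2.5 = €110 million.

€110 million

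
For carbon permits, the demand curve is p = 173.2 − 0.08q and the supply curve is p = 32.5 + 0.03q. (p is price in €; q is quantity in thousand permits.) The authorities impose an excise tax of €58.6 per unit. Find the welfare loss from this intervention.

€15608.91 thousand

Competitive equilibrium: 173.2 − 0.08q = 32.5 + 0.03q → q* = 1279.0909, p* = 70.8727.
With the tax, the buyer price exceeds the seller price by 58.6: (173.2 − 0.08q) − (32.5 + 0.03q) = 58.6 → q' = 746.3636.
Δq = 1279.0909 − 746.3636 = 532.7273; the wedge equals the tax, 58.6.
Welfare loss = ½ × 532.7273 × 58.6 = €15608.91 thousand.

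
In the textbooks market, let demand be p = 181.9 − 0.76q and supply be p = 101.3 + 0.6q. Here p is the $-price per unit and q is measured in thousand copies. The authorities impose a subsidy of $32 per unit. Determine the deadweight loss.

Competitive equilibrium: 181.9 − 0.76q = 101.3 + 0.6q → q* = 59.2647, p* = 136.8588.
The subsidy lowers effective supply by 32: p = 69.3 + 0.6q.
New quantity: 181.9 − 0.76q = 69.3 + 0.6q → q' = 82.7941.
Overproduction Δq = 82.7941 − 59.2647 = 23.5294; wedge = subsidy = 32.
Deadweight loss = ½ × 23.5294 × 32 = $376.47 thousand.

$376.47 thousand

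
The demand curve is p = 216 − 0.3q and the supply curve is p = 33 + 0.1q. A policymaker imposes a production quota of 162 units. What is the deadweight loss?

17464.05

Competitive equilibrium: 216 − 0.3q = 33 + 0.1q → q* = 457.5, p* = 78.75.
At q = 162: demand price = 216 − 0.3·162 = 167.4; supply price = 33 + 0.1·162 = 49.2.
Δq = 457.5 − 162 = 295.5; wedge = 167.4 − 49.2 = 118.2.
DWL = ½ × 295.5 × 118.2 = 17464.05.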